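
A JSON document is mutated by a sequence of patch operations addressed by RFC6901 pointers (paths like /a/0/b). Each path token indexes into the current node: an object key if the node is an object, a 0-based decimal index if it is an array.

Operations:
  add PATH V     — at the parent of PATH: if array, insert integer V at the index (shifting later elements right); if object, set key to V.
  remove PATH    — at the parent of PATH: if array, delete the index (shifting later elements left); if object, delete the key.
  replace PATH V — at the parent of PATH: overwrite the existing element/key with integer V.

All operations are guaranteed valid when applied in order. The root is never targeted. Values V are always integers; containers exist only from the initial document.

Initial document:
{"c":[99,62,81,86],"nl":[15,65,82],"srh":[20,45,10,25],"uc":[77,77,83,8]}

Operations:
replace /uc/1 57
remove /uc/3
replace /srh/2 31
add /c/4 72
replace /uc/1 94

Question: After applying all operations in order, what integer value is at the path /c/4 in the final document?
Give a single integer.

Answer: 72

Derivation:
After op 1 (replace /uc/1 57): {"c":[99,62,81,86],"nl":[15,65,82],"srh":[20,45,10,25],"uc":[77,57,83,8]}
After op 2 (remove /uc/3): {"c":[99,62,81,86],"nl":[15,65,82],"srh":[20,45,10,25],"uc":[77,57,83]}
After op 3 (replace /srh/2 31): {"c":[99,62,81,86],"nl":[15,65,82],"srh":[20,45,31,25],"uc":[77,57,83]}
After op 4 (add /c/4 72): {"c":[99,62,81,86,72],"nl":[15,65,82],"srh":[20,45,31,25],"uc":[77,57,83]}
After op 5 (replace /uc/1 94): {"c":[99,62,81,86,72],"nl":[15,65,82],"srh":[20,45,31,25],"uc":[77,94,83]}
Value at /c/4: 72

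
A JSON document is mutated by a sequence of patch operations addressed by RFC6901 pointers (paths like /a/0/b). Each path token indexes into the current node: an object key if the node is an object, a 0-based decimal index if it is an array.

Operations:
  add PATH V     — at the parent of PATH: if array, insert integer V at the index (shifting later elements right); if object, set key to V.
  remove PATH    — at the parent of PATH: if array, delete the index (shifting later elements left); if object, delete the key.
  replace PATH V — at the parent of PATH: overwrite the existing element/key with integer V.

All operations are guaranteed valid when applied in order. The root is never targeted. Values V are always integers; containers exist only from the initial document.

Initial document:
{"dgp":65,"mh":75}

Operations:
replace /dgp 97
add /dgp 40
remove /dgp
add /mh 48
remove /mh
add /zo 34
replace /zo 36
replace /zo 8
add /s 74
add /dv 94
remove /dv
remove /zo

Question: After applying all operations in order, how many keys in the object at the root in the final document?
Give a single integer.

After op 1 (replace /dgp 97): {"dgp":97,"mh":75}
After op 2 (add /dgp 40): {"dgp":40,"mh":75}
After op 3 (remove /dgp): {"mh":75}
After op 4 (add /mh 48): {"mh":48}
After op 5 (remove /mh): {}
After op 6 (add /zo 34): {"zo":34}
After op 7 (replace /zo 36): {"zo":36}
After op 8 (replace /zo 8): {"zo":8}
After op 9 (add /s 74): {"s":74,"zo":8}
After op 10 (add /dv 94): {"dv":94,"s":74,"zo":8}
After op 11 (remove /dv): {"s":74,"zo":8}
After op 12 (remove /zo): {"s":74}
Size at the root: 1

Answer: 1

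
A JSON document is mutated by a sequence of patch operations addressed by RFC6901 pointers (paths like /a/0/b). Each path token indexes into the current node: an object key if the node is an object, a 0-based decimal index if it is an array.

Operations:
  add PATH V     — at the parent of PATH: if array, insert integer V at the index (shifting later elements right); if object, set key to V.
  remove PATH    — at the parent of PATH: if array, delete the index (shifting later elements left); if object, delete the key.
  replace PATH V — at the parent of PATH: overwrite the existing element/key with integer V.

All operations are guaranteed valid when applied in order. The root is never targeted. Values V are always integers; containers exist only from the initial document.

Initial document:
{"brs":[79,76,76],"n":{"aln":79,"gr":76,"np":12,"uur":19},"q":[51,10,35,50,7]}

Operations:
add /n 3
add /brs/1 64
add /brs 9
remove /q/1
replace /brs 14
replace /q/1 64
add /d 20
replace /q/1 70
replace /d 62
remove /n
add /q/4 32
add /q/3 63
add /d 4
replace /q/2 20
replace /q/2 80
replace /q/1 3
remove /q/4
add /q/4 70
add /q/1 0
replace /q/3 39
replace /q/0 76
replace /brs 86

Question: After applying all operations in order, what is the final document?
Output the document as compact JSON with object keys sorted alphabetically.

Answer: {"brs":86,"d":4,"q":[76,0,3,39,63,70,32]}

Derivation:
After op 1 (add /n 3): {"brs":[79,76,76],"n":3,"q":[51,10,35,50,7]}
After op 2 (add /brs/1 64): {"brs":[79,64,76,76],"n":3,"q":[51,10,35,50,7]}
After op 3 (add /brs 9): {"brs":9,"n":3,"q":[51,10,35,50,7]}
After op 4 (remove /q/1): {"brs":9,"n":3,"q":[51,35,50,7]}
After op 5 (replace /brs 14): {"brs":14,"n":3,"q":[51,35,50,7]}
After op 6 (replace /q/1 64): {"brs":14,"n":3,"q":[51,64,50,7]}
After op 7 (add /d 20): {"brs":14,"d":20,"n":3,"q":[51,64,50,7]}
After op 8 (replace /q/1 70): {"brs":14,"d":20,"n":3,"q":[51,70,50,7]}
After op 9 (replace /d 62): {"brs":14,"d":62,"n":3,"q":[51,70,50,7]}
After op 10 (remove /n): {"brs":14,"d":62,"q":[51,70,50,7]}
After op 11 (add /q/4 32): {"brs":14,"d":62,"q":[51,70,50,7,32]}
After op 12 (add /q/3 63): {"brs":14,"d":62,"q":[51,70,50,63,7,32]}
After op 13 (add /d 4): {"brs":14,"d":4,"q":[51,70,50,63,7,32]}
After op 14 (replace /q/2 20): {"brs":14,"d":4,"q":[51,70,20,63,7,32]}
After op 15 (replace /q/2 80): {"brs":14,"d":4,"q":[51,70,80,63,7,32]}
After op 16 (replace /q/1 3): {"brs":14,"d":4,"q":[51,3,80,63,7,32]}
After op 17 (remove /q/4): {"brs":14,"d":4,"q":[51,3,80,63,32]}
After op 18 (add /q/4 70): {"brs":14,"d":4,"q":[51,3,80,63,70,32]}
After op 19 (add /q/1 0): {"brs":14,"d":4,"q":[51,0,3,80,63,70,32]}
After op 20 (replace /q/3 39): {"brs":14,"d":4,"q":[51,0,3,39,63,70,32]}
After op 21 (replace /q/0 76): {"brs":14,"d":4,"q":[76,0,3,39,63,70,32]}
After op 22 (replace /brs 86): {"brs":86,"d":4,"q":[76,0,3,39,63,70,32]}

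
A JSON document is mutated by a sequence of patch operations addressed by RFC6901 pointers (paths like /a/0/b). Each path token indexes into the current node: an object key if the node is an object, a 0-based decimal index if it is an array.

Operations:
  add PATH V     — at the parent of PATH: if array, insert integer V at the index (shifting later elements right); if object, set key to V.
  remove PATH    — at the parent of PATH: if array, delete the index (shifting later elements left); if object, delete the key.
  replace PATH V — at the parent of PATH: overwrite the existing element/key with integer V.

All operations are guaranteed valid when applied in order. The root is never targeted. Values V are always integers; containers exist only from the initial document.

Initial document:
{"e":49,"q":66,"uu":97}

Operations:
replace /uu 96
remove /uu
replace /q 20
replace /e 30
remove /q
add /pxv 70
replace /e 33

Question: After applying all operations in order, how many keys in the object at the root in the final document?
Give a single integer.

Answer: 2

Derivation:
After op 1 (replace /uu 96): {"e":49,"q":66,"uu":96}
After op 2 (remove /uu): {"e":49,"q":66}
After op 3 (replace /q 20): {"e":49,"q":20}
After op 4 (replace /e 30): {"e":30,"q":20}
After op 5 (remove /q): {"e":30}
After op 6 (add /pxv 70): {"e":30,"pxv":70}
After op 7 (replace /e 33): {"e":33,"pxv":70}
Size at the root: 2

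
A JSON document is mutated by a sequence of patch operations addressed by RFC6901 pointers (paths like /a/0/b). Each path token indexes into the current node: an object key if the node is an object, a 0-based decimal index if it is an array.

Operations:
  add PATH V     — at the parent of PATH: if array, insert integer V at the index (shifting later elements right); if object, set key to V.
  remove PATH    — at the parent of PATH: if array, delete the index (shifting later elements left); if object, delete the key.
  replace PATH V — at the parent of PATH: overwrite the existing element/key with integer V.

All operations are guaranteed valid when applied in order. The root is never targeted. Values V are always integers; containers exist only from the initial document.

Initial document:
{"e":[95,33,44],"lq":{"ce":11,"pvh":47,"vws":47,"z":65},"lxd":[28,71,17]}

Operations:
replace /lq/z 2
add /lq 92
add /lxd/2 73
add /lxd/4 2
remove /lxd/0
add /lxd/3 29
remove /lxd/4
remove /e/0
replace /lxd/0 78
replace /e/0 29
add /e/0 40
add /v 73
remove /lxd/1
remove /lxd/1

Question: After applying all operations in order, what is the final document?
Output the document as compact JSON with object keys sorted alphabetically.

Answer: {"e":[40,29,44],"lq":92,"lxd":[78,29],"v":73}

Derivation:
After op 1 (replace /lq/z 2): {"e":[95,33,44],"lq":{"ce":11,"pvh":47,"vws":47,"z":2},"lxd":[28,71,17]}
After op 2 (add /lq 92): {"e":[95,33,44],"lq":92,"lxd":[28,71,17]}
After op 3 (add /lxd/2 73): {"e":[95,33,44],"lq":92,"lxd":[28,71,73,17]}
After op 4 (add /lxd/4 2): {"e":[95,33,44],"lq":92,"lxd":[28,71,73,17,2]}
After op 5 (remove /lxd/0): {"e":[95,33,44],"lq":92,"lxd":[71,73,17,2]}
After op 6 (add /lxd/3 29): {"e":[95,33,44],"lq":92,"lxd":[71,73,17,29,2]}
After op 7 (remove /lxd/4): {"e":[95,33,44],"lq":92,"lxd":[71,73,17,29]}
After op 8 (remove /e/0): {"e":[33,44],"lq":92,"lxd":[71,73,17,29]}
After op 9 (replace /lxd/0 78): {"e":[33,44],"lq":92,"lxd":[78,73,17,29]}
After op 10 (replace /e/0 29): {"e":[29,44],"lq":92,"lxd":[78,73,17,29]}
After op 11 (add /e/0 40): {"e":[40,29,44],"lq":92,"lxd":[78,73,17,29]}
After op 12 (add /v 73): {"e":[40,29,44],"lq":92,"lxd":[78,73,17,29],"v":73}
After op 13 (remove /lxd/1): {"e":[40,29,44],"lq":92,"lxd":[78,17,29],"v":73}
After op 14 (remove /lxd/1): {"e":[40,29,44],"lq":92,"lxd":[78,29],"v":73}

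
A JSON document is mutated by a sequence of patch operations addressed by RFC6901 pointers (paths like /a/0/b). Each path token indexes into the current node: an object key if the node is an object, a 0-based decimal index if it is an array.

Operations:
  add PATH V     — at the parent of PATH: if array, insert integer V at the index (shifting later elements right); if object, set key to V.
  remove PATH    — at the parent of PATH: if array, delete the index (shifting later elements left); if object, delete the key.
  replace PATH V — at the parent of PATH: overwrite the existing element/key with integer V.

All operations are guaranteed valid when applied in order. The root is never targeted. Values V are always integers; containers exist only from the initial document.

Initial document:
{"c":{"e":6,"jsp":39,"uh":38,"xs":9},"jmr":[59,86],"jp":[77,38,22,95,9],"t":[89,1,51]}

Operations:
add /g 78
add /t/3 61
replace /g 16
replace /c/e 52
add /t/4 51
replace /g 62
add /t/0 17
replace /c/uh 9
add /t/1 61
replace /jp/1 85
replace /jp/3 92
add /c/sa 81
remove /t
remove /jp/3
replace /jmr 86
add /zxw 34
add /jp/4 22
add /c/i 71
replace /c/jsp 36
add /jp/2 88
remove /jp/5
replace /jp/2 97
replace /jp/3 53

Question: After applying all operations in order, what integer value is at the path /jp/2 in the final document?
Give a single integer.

Answer: 97

Derivation:
After op 1 (add /g 78): {"c":{"e":6,"jsp":39,"uh":38,"xs":9},"g":78,"jmr":[59,86],"jp":[77,38,22,95,9],"t":[89,1,51]}
After op 2 (add /t/3 61): {"c":{"e":6,"jsp":39,"uh":38,"xs":9},"g":78,"jmr":[59,86],"jp":[77,38,22,95,9],"t":[89,1,51,61]}
After op 3 (replace /g 16): {"c":{"e":6,"jsp":39,"uh":38,"xs":9},"g":16,"jmr":[59,86],"jp":[77,38,22,95,9],"t":[89,1,51,61]}
After op 4 (replace /c/e 52): {"c":{"e":52,"jsp":39,"uh":38,"xs":9},"g":16,"jmr":[59,86],"jp":[77,38,22,95,9],"t":[89,1,51,61]}
After op 5 (add /t/4 51): {"c":{"e":52,"jsp":39,"uh":38,"xs":9},"g":16,"jmr":[59,86],"jp":[77,38,22,95,9],"t":[89,1,51,61,51]}
After op 6 (replace /g 62): {"c":{"e":52,"jsp":39,"uh":38,"xs":9},"g":62,"jmr":[59,86],"jp":[77,38,22,95,9],"t":[89,1,51,61,51]}
After op 7 (add /t/0 17): {"c":{"e":52,"jsp":39,"uh":38,"xs":9},"g":62,"jmr":[59,86],"jp":[77,38,22,95,9],"t":[17,89,1,51,61,51]}
After op 8 (replace /c/uh 9): {"c":{"e":52,"jsp":39,"uh":9,"xs":9},"g":62,"jmr":[59,86],"jp":[77,38,22,95,9],"t":[17,89,1,51,61,51]}
After op 9 (add /t/1 61): {"c":{"e":52,"jsp":39,"uh":9,"xs":9},"g":62,"jmr":[59,86],"jp":[77,38,22,95,9],"t":[17,61,89,1,51,61,51]}
After op 10 (replace /jp/1 85): {"c":{"e":52,"jsp":39,"uh":9,"xs":9},"g":62,"jmr":[59,86],"jp":[77,85,22,95,9],"t":[17,61,89,1,51,61,51]}
After op 11 (replace /jp/3 92): {"c":{"e":52,"jsp":39,"uh":9,"xs":9},"g":62,"jmr":[59,86],"jp":[77,85,22,92,9],"t":[17,61,89,1,51,61,51]}
After op 12 (add /c/sa 81): {"c":{"e":52,"jsp":39,"sa":81,"uh":9,"xs":9},"g":62,"jmr":[59,86],"jp":[77,85,22,92,9],"t":[17,61,89,1,51,61,51]}
After op 13 (remove /t): {"c":{"e":52,"jsp":39,"sa":81,"uh":9,"xs":9},"g":62,"jmr":[59,86],"jp":[77,85,22,92,9]}
After op 14 (remove /jp/3): {"c":{"e":52,"jsp":39,"sa":81,"uh":9,"xs":9},"g":62,"jmr":[59,86],"jp":[77,85,22,9]}
After op 15 (replace /jmr 86): {"c":{"e":52,"jsp":39,"sa":81,"uh":9,"xs":9},"g":62,"jmr":86,"jp":[77,85,22,9]}
After op 16 (add /zxw 34): {"c":{"e":52,"jsp":39,"sa":81,"uh":9,"xs":9},"g":62,"jmr":86,"jp":[77,85,22,9],"zxw":34}
After op 17 (add /jp/4 22): {"c":{"e":52,"jsp":39,"sa":81,"uh":9,"xs":9},"g":62,"jmr":86,"jp":[77,85,22,9,22],"zxw":34}
After op 18 (add /c/i 71): {"c":{"e":52,"i":71,"jsp":39,"sa":81,"uh":9,"xs":9},"g":62,"jmr":86,"jp":[77,85,22,9,22],"zxw":34}
After op 19 (replace /c/jsp 36): {"c":{"e":52,"i":71,"jsp":36,"sa":81,"uh":9,"xs":9},"g":62,"jmr":86,"jp":[77,85,22,9,22],"zxw":34}
After op 20 (add /jp/2 88): {"c":{"e":52,"i":71,"jsp":36,"sa":81,"uh":9,"xs":9},"g":62,"jmr":86,"jp":[77,85,88,22,9,22],"zxw":34}
After op 21 (remove /jp/5): {"c":{"e":52,"i":71,"jsp":36,"sa":81,"uh":9,"xs":9},"g":62,"jmr":86,"jp":[77,85,88,22,9],"zxw":34}
After op 22 (replace /jp/2 97): {"c":{"e":52,"i":71,"jsp":36,"sa":81,"uh":9,"xs":9},"g":62,"jmr":86,"jp":[77,85,97,22,9],"zxw":34}
After op 23 (replace /jp/3 53): {"c":{"e":52,"i":71,"jsp":36,"sa":81,"uh":9,"xs":9},"g":62,"jmr":86,"jp":[77,85,97,53,9],"zxw":34}
Value at /jp/2: 97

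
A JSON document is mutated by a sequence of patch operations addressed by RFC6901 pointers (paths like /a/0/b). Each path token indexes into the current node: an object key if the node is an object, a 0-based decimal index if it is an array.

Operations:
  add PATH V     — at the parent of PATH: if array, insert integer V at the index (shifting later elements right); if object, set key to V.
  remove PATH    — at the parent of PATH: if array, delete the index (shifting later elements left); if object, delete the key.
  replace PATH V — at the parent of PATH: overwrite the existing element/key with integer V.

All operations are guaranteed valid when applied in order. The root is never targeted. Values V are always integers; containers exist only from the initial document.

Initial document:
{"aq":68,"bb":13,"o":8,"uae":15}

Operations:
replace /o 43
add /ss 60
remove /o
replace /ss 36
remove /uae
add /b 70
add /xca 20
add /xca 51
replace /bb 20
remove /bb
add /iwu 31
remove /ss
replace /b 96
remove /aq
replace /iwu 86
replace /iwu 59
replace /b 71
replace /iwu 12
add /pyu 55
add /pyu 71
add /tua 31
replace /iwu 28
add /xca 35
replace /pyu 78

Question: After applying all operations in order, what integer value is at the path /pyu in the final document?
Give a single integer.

After op 1 (replace /o 43): {"aq":68,"bb":13,"o":43,"uae":15}
After op 2 (add /ss 60): {"aq":68,"bb":13,"o":43,"ss":60,"uae":15}
After op 3 (remove /o): {"aq":68,"bb":13,"ss":60,"uae":15}
After op 4 (replace /ss 36): {"aq":68,"bb":13,"ss":36,"uae":15}
After op 5 (remove /uae): {"aq":68,"bb":13,"ss":36}
After op 6 (add /b 70): {"aq":68,"b":70,"bb":13,"ss":36}
After op 7 (add /xca 20): {"aq":68,"b":70,"bb":13,"ss":36,"xca":20}
After op 8 (add /xca 51): {"aq":68,"b":70,"bb":13,"ss":36,"xca":51}
After op 9 (replace /bb 20): {"aq":68,"b":70,"bb":20,"ss":36,"xca":51}
After op 10 (remove /bb): {"aq":68,"b":70,"ss":36,"xca":51}
After op 11 (add /iwu 31): {"aq":68,"b":70,"iwu":31,"ss":36,"xca":51}
After op 12 (remove /ss): {"aq":68,"b":70,"iwu":31,"xca":51}
After op 13 (replace /b 96): {"aq":68,"b":96,"iwu":31,"xca":51}
After op 14 (remove /aq): {"b":96,"iwu":31,"xca":51}
After op 15 (replace /iwu 86): {"b":96,"iwu":86,"xca":51}
After op 16 (replace /iwu 59): {"b":96,"iwu":59,"xca":51}
After op 17 (replace /b 71): {"b":71,"iwu":59,"xca":51}
After op 18 (replace /iwu 12): {"b":71,"iwu":12,"xca":51}
After op 19 (add /pyu 55): {"b":71,"iwu":12,"pyu":55,"xca":51}
After op 20 (add /pyu 71): {"b":71,"iwu":12,"pyu":71,"xca":51}
After op 21 (add /tua 31): {"b":71,"iwu":12,"pyu":71,"tua":31,"xca":51}
After op 22 (replace /iwu 28): {"b":71,"iwu":28,"pyu":71,"tua":31,"xca":51}
After op 23 (add /xca 35): {"b":71,"iwu":28,"pyu":71,"tua":31,"xca":35}
After op 24 (replace /pyu 78): {"b":71,"iwu":28,"pyu":78,"tua":31,"xca":35}
Value at /pyu: 78

Answer: 78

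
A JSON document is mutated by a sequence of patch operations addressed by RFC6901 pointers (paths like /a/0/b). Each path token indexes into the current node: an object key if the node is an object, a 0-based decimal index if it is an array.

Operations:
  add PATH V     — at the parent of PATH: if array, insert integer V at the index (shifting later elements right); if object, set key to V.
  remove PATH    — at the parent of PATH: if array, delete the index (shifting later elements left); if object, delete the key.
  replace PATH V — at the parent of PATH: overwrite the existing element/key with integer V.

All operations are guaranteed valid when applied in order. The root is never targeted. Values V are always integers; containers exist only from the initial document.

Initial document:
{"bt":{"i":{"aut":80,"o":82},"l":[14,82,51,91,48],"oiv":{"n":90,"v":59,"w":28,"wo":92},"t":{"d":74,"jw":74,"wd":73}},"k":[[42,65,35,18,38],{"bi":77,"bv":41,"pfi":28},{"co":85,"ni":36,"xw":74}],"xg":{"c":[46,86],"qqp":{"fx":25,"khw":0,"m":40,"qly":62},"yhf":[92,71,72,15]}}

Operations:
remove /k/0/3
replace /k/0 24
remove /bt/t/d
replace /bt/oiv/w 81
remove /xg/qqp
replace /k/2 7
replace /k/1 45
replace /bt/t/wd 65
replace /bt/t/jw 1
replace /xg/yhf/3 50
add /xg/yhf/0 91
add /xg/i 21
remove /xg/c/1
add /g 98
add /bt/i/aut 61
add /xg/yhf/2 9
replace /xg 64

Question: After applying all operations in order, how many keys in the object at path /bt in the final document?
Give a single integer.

After op 1 (remove /k/0/3): {"bt":{"i":{"aut":80,"o":82},"l":[14,82,51,91,48],"oiv":{"n":90,"v":59,"w":28,"wo":92},"t":{"d":74,"jw":74,"wd":73}},"k":[[42,65,35,38],{"bi":77,"bv":41,"pfi":28},{"co":85,"ni":36,"xw":74}],"xg":{"c":[46,86],"qqp":{"fx":25,"khw":0,"m":40,"qly":62},"yhf":[92,71,72,15]}}
After op 2 (replace /k/0 24): {"bt":{"i":{"aut":80,"o":82},"l":[14,82,51,91,48],"oiv":{"n":90,"v":59,"w":28,"wo":92},"t":{"d":74,"jw":74,"wd":73}},"k":[24,{"bi":77,"bv":41,"pfi":28},{"co":85,"ni":36,"xw":74}],"xg":{"c":[46,86],"qqp":{"fx":25,"khw":0,"m":40,"qly":62},"yhf":[92,71,72,15]}}
After op 3 (remove /bt/t/d): {"bt":{"i":{"aut":80,"o":82},"l":[14,82,51,91,48],"oiv":{"n":90,"v":59,"w":28,"wo":92},"t":{"jw":74,"wd":73}},"k":[24,{"bi":77,"bv":41,"pfi":28},{"co":85,"ni":36,"xw":74}],"xg":{"c":[46,86],"qqp":{"fx":25,"khw":0,"m":40,"qly":62},"yhf":[92,71,72,15]}}
After op 4 (replace /bt/oiv/w 81): {"bt":{"i":{"aut":80,"o":82},"l":[14,82,51,91,48],"oiv":{"n":90,"v":59,"w":81,"wo":92},"t":{"jw":74,"wd":73}},"k":[24,{"bi":77,"bv":41,"pfi":28},{"co":85,"ni":36,"xw":74}],"xg":{"c":[46,86],"qqp":{"fx":25,"khw":0,"m":40,"qly":62},"yhf":[92,71,72,15]}}
After op 5 (remove /xg/qqp): {"bt":{"i":{"aut":80,"o":82},"l":[14,82,51,91,48],"oiv":{"n":90,"v":59,"w":81,"wo":92},"t":{"jw":74,"wd":73}},"k":[24,{"bi":77,"bv":41,"pfi":28},{"co":85,"ni":36,"xw":74}],"xg":{"c":[46,86],"yhf":[92,71,72,15]}}
After op 6 (replace /k/2 7): {"bt":{"i":{"aut":80,"o":82},"l":[14,82,51,91,48],"oiv":{"n":90,"v":59,"w":81,"wo":92},"t":{"jw":74,"wd":73}},"k":[24,{"bi":77,"bv":41,"pfi":28},7],"xg":{"c":[46,86],"yhf":[92,71,72,15]}}
After op 7 (replace /k/1 45): {"bt":{"i":{"aut":80,"o":82},"l":[14,82,51,91,48],"oiv":{"n":90,"v":59,"w":81,"wo":92},"t":{"jw":74,"wd":73}},"k":[24,45,7],"xg":{"c":[46,86],"yhf":[92,71,72,15]}}
After op 8 (replace /bt/t/wd 65): {"bt":{"i":{"aut":80,"o":82},"l":[14,82,51,91,48],"oiv":{"n":90,"v":59,"w":81,"wo":92},"t":{"jw":74,"wd":65}},"k":[24,45,7],"xg":{"c":[46,86],"yhf":[92,71,72,15]}}
After op 9 (replace /bt/t/jw 1): {"bt":{"i":{"aut":80,"o":82},"l":[14,82,51,91,48],"oiv":{"n":90,"v":59,"w":81,"wo":92},"t":{"jw":1,"wd":65}},"k":[24,45,7],"xg":{"c":[46,86],"yhf":[92,71,72,15]}}
After op 10 (replace /xg/yhf/3 50): {"bt":{"i":{"aut":80,"o":82},"l":[14,82,51,91,48],"oiv":{"n":90,"v":59,"w":81,"wo":92},"t":{"jw":1,"wd":65}},"k":[24,45,7],"xg":{"c":[46,86],"yhf":[92,71,72,50]}}
After op 11 (add /xg/yhf/0 91): {"bt":{"i":{"aut":80,"o":82},"l":[14,82,51,91,48],"oiv":{"n":90,"v":59,"w":81,"wo":92},"t":{"jw":1,"wd":65}},"k":[24,45,7],"xg":{"c":[46,86],"yhf":[91,92,71,72,50]}}
After op 12 (add /xg/i 21): {"bt":{"i":{"aut":80,"o":82},"l":[14,82,51,91,48],"oiv":{"n":90,"v":59,"w":81,"wo":92},"t":{"jw":1,"wd":65}},"k":[24,45,7],"xg":{"c":[46,86],"i":21,"yhf":[91,92,71,72,50]}}
After op 13 (remove /xg/c/1): {"bt":{"i":{"aut":80,"o":82},"l":[14,82,51,91,48],"oiv":{"n":90,"v":59,"w":81,"wo":92},"t":{"jw":1,"wd":65}},"k":[24,45,7],"xg":{"c":[46],"i":21,"yhf":[91,92,71,72,50]}}
After op 14 (add /g 98): {"bt":{"i":{"aut":80,"o":82},"l":[14,82,51,91,48],"oiv":{"n":90,"v":59,"w":81,"wo":92},"t":{"jw":1,"wd":65}},"g":98,"k":[24,45,7],"xg":{"c":[46],"i":21,"yhf":[91,92,71,72,50]}}
After op 15 (add /bt/i/aut 61): {"bt":{"i":{"aut":61,"o":82},"l":[14,82,51,91,48],"oiv":{"n":90,"v":59,"w":81,"wo":92},"t":{"jw":1,"wd":65}},"g":98,"k":[24,45,7],"xg":{"c":[46],"i":21,"yhf":[91,92,71,72,50]}}
After op 16 (add /xg/yhf/2 9): {"bt":{"i":{"aut":61,"o":82},"l":[14,82,51,91,48],"oiv":{"n":90,"v":59,"w":81,"wo":92},"t":{"jw":1,"wd":65}},"g":98,"k":[24,45,7],"xg":{"c":[46],"i":21,"yhf":[91,92,9,71,72,50]}}
After op 17 (replace /xg 64): {"bt":{"i":{"aut":61,"o":82},"l":[14,82,51,91,48],"oiv":{"n":90,"v":59,"w":81,"wo":92},"t":{"jw":1,"wd":65}},"g":98,"k":[24,45,7],"xg":64}
Size at path /bt: 4

Answer: 4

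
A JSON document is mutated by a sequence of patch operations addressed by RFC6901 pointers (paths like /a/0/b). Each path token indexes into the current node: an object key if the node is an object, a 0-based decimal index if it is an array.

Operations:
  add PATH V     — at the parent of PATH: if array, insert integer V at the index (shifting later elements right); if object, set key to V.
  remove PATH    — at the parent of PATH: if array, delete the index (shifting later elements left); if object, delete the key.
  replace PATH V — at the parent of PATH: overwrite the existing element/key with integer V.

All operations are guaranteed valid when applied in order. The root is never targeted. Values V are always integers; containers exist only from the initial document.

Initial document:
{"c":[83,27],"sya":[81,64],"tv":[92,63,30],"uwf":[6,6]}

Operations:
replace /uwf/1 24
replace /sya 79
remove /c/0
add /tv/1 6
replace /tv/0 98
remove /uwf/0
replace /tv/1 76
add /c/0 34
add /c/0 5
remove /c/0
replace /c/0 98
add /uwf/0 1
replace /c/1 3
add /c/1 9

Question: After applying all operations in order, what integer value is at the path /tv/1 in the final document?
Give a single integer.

Answer: 76

Derivation:
After op 1 (replace /uwf/1 24): {"c":[83,27],"sya":[81,64],"tv":[92,63,30],"uwf":[6,24]}
After op 2 (replace /sya 79): {"c":[83,27],"sya":79,"tv":[92,63,30],"uwf":[6,24]}
After op 3 (remove /c/0): {"c":[27],"sya":79,"tv":[92,63,30],"uwf":[6,24]}
After op 4 (add /tv/1 6): {"c":[27],"sya":79,"tv":[92,6,63,30],"uwf":[6,24]}
After op 5 (replace /tv/0 98): {"c":[27],"sya":79,"tv":[98,6,63,30],"uwf":[6,24]}
After op 6 (remove /uwf/0): {"c":[27],"sya":79,"tv":[98,6,63,30],"uwf":[24]}
After op 7 (replace /tv/1 76): {"c":[27],"sya":79,"tv":[98,76,63,30],"uwf":[24]}
After op 8 (add /c/0 34): {"c":[34,27],"sya":79,"tv":[98,76,63,30],"uwf":[24]}
After op 9 (add /c/0 5): {"c":[5,34,27],"sya":79,"tv":[98,76,63,30],"uwf":[24]}
After op 10 (remove /c/0): {"c":[34,27],"sya":79,"tv":[98,76,63,30],"uwf":[24]}
After op 11 (replace /c/0 98): {"c":[98,27],"sya":79,"tv":[98,76,63,30],"uwf":[24]}
After op 12 (add /uwf/0 1): {"c":[98,27],"sya":79,"tv":[98,76,63,30],"uwf":[1,24]}
After op 13 (replace /c/1 3): {"c":[98,3],"sya":79,"tv":[98,76,63,30],"uwf":[1,24]}
After op 14 (add /c/1 9): {"c":[98,9,3],"sya":79,"tv":[98,76,63,30],"uwf":[1,24]}
Value at /tv/1: 76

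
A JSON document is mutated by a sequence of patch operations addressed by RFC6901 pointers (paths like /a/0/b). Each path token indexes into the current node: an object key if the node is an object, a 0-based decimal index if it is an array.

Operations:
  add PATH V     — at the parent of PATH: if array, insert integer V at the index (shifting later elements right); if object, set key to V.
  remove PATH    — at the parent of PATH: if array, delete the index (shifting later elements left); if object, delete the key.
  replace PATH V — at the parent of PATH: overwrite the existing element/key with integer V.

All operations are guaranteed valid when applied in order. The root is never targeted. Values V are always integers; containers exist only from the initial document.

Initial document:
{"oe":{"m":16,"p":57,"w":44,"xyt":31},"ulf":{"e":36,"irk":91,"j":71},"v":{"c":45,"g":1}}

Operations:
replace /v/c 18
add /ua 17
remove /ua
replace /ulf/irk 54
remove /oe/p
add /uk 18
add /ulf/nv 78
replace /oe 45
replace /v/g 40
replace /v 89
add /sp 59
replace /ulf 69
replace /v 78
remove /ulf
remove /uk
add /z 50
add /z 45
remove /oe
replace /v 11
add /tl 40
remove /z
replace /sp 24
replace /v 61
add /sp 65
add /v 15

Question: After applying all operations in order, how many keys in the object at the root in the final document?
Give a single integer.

After op 1 (replace /v/c 18): {"oe":{"m":16,"p":57,"w":44,"xyt":31},"ulf":{"e":36,"irk":91,"j":71},"v":{"c":18,"g":1}}
After op 2 (add /ua 17): {"oe":{"m":16,"p":57,"w":44,"xyt":31},"ua":17,"ulf":{"e":36,"irk":91,"j":71},"v":{"c":18,"g":1}}
After op 3 (remove /ua): {"oe":{"m":16,"p":57,"w":44,"xyt":31},"ulf":{"e":36,"irk":91,"j":71},"v":{"c":18,"g":1}}
After op 4 (replace /ulf/irk 54): {"oe":{"m":16,"p":57,"w":44,"xyt":31},"ulf":{"e":36,"irk":54,"j":71},"v":{"c":18,"g":1}}
After op 5 (remove /oe/p): {"oe":{"m":16,"w":44,"xyt":31},"ulf":{"e":36,"irk":54,"j":71},"v":{"c":18,"g":1}}
After op 6 (add /uk 18): {"oe":{"m":16,"w":44,"xyt":31},"uk":18,"ulf":{"e":36,"irk":54,"j":71},"v":{"c":18,"g":1}}
After op 7 (add /ulf/nv 78): {"oe":{"m":16,"w":44,"xyt":31},"uk":18,"ulf":{"e":36,"irk":54,"j":71,"nv":78},"v":{"c":18,"g":1}}
After op 8 (replace /oe 45): {"oe":45,"uk":18,"ulf":{"e":36,"irk":54,"j":71,"nv":78},"v":{"c":18,"g":1}}
After op 9 (replace /v/g 40): {"oe":45,"uk":18,"ulf":{"e":36,"irk":54,"j":71,"nv":78},"v":{"c":18,"g":40}}
After op 10 (replace /v 89): {"oe":45,"uk":18,"ulf":{"e":36,"irk":54,"j":71,"nv":78},"v":89}
After op 11 (add /sp 59): {"oe":45,"sp":59,"uk":18,"ulf":{"e":36,"irk":54,"j":71,"nv":78},"v":89}
After op 12 (replace /ulf 69): {"oe":45,"sp":59,"uk":18,"ulf":69,"v":89}
After op 13 (replace /v 78): {"oe":45,"sp":59,"uk":18,"ulf":69,"v":78}
After op 14 (remove /ulf): {"oe":45,"sp":59,"uk":18,"v":78}
After op 15 (remove /uk): {"oe":45,"sp":59,"v":78}
After op 16 (add /z 50): {"oe":45,"sp":59,"v":78,"z":50}
After op 17 (add /z 45): {"oe":45,"sp":59,"v":78,"z":45}
After op 18 (remove /oe): {"sp":59,"v":78,"z":45}
After op 19 (replace /v 11): {"sp":59,"v":11,"z":45}
After op 20 (add /tl 40): {"sp":59,"tl":40,"v":11,"z":45}
After op 21 (remove /z): {"sp":59,"tl":40,"v":11}
After op 22 (replace /sp 24): {"sp":24,"tl":40,"v":11}
After op 23 (replace /v 61): {"sp":24,"tl":40,"v":61}
After op 24 (add /sp 65): {"sp":65,"tl":40,"v":61}
After op 25 (add /v 15): {"sp":65,"tl":40,"v":15}
Size at the root: 3

Answer: 3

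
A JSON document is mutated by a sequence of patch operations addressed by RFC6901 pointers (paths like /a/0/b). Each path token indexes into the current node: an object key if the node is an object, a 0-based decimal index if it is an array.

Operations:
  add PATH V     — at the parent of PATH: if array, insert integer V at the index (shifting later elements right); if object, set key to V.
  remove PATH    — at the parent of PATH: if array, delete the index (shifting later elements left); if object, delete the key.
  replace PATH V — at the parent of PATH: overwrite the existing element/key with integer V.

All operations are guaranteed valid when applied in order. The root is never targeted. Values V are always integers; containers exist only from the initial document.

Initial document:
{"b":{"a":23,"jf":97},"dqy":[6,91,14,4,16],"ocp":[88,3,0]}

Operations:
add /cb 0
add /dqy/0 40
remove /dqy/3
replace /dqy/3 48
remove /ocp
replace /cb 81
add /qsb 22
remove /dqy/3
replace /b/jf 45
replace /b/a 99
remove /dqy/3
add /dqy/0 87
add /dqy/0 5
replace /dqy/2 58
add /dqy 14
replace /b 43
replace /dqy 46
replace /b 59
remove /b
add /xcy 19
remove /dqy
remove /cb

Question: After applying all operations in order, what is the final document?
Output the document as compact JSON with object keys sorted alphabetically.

After op 1 (add /cb 0): {"b":{"a":23,"jf":97},"cb":0,"dqy":[6,91,14,4,16],"ocp":[88,3,0]}
After op 2 (add /dqy/0 40): {"b":{"a":23,"jf":97},"cb":0,"dqy":[40,6,91,14,4,16],"ocp":[88,3,0]}
After op 3 (remove /dqy/3): {"b":{"a":23,"jf":97},"cb":0,"dqy":[40,6,91,4,16],"ocp":[88,3,0]}
After op 4 (replace /dqy/3 48): {"b":{"a":23,"jf":97},"cb":0,"dqy":[40,6,91,48,16],"ocp":[88,3,0]}
After op 5 (remove /ocp): {"b":{"a":23,"jf":97},"cb":0,"dqy":[40,6,91,48,16]}
After op 6 (replace /cb 81): {"b":{"a":23,"jf":97},"cb":81,"dqy":[40,6,91,48,16]}
After op 7 (add /qsb 22): {"b":{"a":23,"jf":97},"cb":81,"dqy":[40,6,91,48,16],"qsb":22}
After op 8 (remove /dqy/3): {"b":{"a":23,"jf":97},"cb":81,"dqy":[40,6,91,16],"qsb":22}
After op 9 (replace /b/jf 45): {"b":{"a":23,"jf":45},"cb":81,"dqy":[40,6,91,16],"qsb":22}
After op 10 (replace /b/a 99): {"b":{"a":99,"jf":45},"cb":81,"dqy":[40,6,91,16],"qsb":22}
After op 11 (remove /dqy/3): {"b":{"a":99,"jf":45},"cb":81,"dqy":[40,6,91],"qsb":22}
After op 12 (add /dqy/0 87): {"b":{"a":99,"jf":45},"cb":81,"dqy":[87,40,6,91],"qsb":22}
After op 13 (add /dqy/0 5): {"b":{"a":99,"jf":45},"cb":81,"dqy":[5,87,40,6,91],"qsb":22}
After op 14 (replace /dqy/2 58): {"b":{"a":99,"jf":45},"cb":81,"dqy":[5,87,58,6,91],"qsb":22}
After op 15 (add /dqy 14): {"b":{"a":99,"jf":45},"cb":81,"dqy":14,"qsb":22}
After op 16 (replace /b 43): {"b":43,"cb":81,"dqy":14,"qsb":22}
After op 17 (replace /dqy 46): {"b":43,"cb":81,"dqy":46,"qsb":22}
After op 18 (replace /b 59): {"b":59,"cb":81,"dqy":46,"qsb":22}
After op 19 (remove /b): {"cb":81,"dqy":46,"qsb":22}
After op 20 (add /xcy 19): {"cb":81,"dqy":46,"qsb":22,"xcy":19}
After op 21 (remove /dqy): {"cb":81,"qsb":22,"xcy":19}
After op 22 (remove /cb): {"qsb":22,"xcy":19}

Answer: {"qsb":22,"xcy":19}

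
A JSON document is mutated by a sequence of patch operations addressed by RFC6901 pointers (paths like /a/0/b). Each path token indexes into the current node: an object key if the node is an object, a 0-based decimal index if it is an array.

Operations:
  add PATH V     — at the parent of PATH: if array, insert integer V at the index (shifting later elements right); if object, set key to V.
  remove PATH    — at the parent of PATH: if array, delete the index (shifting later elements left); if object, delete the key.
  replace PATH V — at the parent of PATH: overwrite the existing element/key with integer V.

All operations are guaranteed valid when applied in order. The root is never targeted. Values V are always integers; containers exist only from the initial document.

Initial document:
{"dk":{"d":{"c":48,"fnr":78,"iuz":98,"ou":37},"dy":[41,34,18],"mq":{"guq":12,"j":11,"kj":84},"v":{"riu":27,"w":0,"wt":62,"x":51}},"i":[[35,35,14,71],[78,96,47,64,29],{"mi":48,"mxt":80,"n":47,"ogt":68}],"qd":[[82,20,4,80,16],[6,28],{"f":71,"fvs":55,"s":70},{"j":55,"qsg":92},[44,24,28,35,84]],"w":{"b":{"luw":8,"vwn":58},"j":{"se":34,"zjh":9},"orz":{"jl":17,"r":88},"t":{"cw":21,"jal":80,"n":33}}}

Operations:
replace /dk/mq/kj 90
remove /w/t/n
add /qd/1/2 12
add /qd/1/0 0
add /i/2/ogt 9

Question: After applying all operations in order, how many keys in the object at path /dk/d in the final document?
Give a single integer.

After op 1 (replace /dk/mq/kj 90): {"dk":{"d":{"c":48,"fnr":78,"iuz":98,"ou":37},"dy":[41,34,18],"mq":{"guq":12,"j":11,"kj":90},"v":{"riu":27,"w":0,"wt":62,"x":51}},"i":[[35,35,14,71],[78,96,47,64,29],{"mi":48,"mxt":80,"n":47,"ogt":68}],"qd":[[82,20,4,80,16],[6,28],{"f":71,"fvs":55,"s":70},{"j":55,"qsg":92},[44,24,28,35,84]],"w":{"b":{"luw":8,"vwn":58},"j":{"se":34,"zjh":9},"orz":{"jl":17,"r":88},"t":{"cw":21,"jal":80,"n":33}}}
After op 2 (remove /w/t/n): {"dk":{"d":{"c":48,"fnr":78,"iuz":98,"ou":37},"dy":[41,34,18],"mq":{"guq":12,"j":11,"kj":90},"v":{"riu":27,"w":0,"wt":62,"x":51}},"i":[[35,35,14,71],[78,96,47,64,29],{"mi":48,"mxt":80,"n":47,"ogt":68}],"qd":[[82,20,4,80,16],[6,28],{"f":71,"fvs":55,"s":70},{"j":55,"qsg":92},[44,24,28,35,84]],"w":{"b":{"luw":8,"vwn":58},"j":{"se":34,"zjh":9},"orz":{"jl":17,"r":88},"t":{"cw":21,"jal":80}}}
After op 3 (add /qd/1/2 12): {"dk":{"d":{"c":48,"fnr":78,"iuz":98,"ou":37},"dy":[41,34,18],"mq":{"guq":12,"j":11,"kj":90},"v":{"riu":27,"w":0,"wt":62,"x":51}},"i":[[35,35,14,71],[78,96,47,64,29],{"mi":48,"mxt":80,"n":47,"ogt":68}],"qd":[[82,20,4,80,16],[6,28,12],{"f":71,"fvs":55,"s":70},{"j":55,"qsg":92},[44,24,28,35,84]],"w":{"b":{"luw":8,"vwn":58},"j":{"se":34,"zjh":9},"orz":{"jl":17,"r":88},"t":{"cw":21,"jal":80}}}
After op 4 (add /qd/1/0 0): {"dk":{"d":{"c":48,"fnr":78,"iuz":98,"ou":37},"dy":[41,34,18],"mq":{"guq":12,"j":11,"kj":90},"v":{"riu":27,"w":0,"wt":62,"x":51}},"i":[[35,35,14,71],[78,96,47,64,29],{"mi":48,"mxt":80,"n":47,"ogt":68}],"qd":[[82,20,4,80,16],[0,6,28,12],{"f":71,"fvs":55,"s":70},{"j":55,"qsg":92},[44,24,28,35,84]],"w":{"b":{"luw":8,"vwn":58},"j":{"se":34,"zjh":9},"orz":{"jl":17,"r":88},"t":{"cw":21,"jal":80}}}
After op 5 (add /i/2/ogt 9): {"dk":{"d":{"c":48,"fnr":78,"iuz":98,"ou":37},"dy":[41,34,18],"mq":{"guq":12,"j":11,"kj":90},"v":{"riu":27,"w":0,"wt":62,"x":51}},"i":[[35,35,14,71],[78,96,47,64,29],{"mi":48,"mxt":80,"n":47,"ogt":9}],"qd":[[82,20,4,80,16],[0,6,28,12],{"f":71,"fvs":55,"s":70},{"j":55,"qsg":92},[44,24,28,35,84]],"w":{"b":{"luw":8,"vwn":58},"j":{"se":34,"zjh":9},"orz":{"jl":17,"r":88},"t":{"cw":21,"jal":80}}}
Size at path /dk/d: 4

Answer: 4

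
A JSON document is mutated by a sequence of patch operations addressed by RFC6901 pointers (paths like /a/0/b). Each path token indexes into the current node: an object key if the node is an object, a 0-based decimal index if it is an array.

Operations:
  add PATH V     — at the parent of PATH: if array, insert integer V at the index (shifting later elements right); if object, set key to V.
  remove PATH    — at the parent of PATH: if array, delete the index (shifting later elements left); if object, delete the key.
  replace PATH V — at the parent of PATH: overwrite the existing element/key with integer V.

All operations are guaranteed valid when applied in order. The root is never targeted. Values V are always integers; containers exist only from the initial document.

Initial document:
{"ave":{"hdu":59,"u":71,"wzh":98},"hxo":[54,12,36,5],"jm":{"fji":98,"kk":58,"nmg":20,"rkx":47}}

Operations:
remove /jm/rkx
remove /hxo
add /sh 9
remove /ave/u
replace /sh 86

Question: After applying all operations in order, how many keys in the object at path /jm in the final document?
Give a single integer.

After op 1 (remove /jm/rkx): {"ave":{"hdu":59,"u":71,"wzh":98},"hxo":[54,12,36,5],"jm":{"fji":98,"kk":58,"nmg":20}}
After op 2 (remove /hxo): {"ave":{"hdu":59,"u":71,"wzh":98},"jm":{"fji":98,"kk":58,"nmg":20}}
After op 3 (add /sh 9): {"ave":{"hdu":59,"u":71,"wzh":98},"jm":{"fji":98,"kk":58,"nmg":20},"sh":9}
After op 4 (remove /ave/u): {"ave":{"hdu":59,"wzh":98},"jm":{"fji":98,"kk":58,"nmg":20},"sh":9}
After op 5 (replace /sh 86): {"ave":{"hdu":59,"wzh":98},"jm":{"fji":98,"kk":58,"nmg":20},"sh":86}
Size at path /jm: 3

Answer: 3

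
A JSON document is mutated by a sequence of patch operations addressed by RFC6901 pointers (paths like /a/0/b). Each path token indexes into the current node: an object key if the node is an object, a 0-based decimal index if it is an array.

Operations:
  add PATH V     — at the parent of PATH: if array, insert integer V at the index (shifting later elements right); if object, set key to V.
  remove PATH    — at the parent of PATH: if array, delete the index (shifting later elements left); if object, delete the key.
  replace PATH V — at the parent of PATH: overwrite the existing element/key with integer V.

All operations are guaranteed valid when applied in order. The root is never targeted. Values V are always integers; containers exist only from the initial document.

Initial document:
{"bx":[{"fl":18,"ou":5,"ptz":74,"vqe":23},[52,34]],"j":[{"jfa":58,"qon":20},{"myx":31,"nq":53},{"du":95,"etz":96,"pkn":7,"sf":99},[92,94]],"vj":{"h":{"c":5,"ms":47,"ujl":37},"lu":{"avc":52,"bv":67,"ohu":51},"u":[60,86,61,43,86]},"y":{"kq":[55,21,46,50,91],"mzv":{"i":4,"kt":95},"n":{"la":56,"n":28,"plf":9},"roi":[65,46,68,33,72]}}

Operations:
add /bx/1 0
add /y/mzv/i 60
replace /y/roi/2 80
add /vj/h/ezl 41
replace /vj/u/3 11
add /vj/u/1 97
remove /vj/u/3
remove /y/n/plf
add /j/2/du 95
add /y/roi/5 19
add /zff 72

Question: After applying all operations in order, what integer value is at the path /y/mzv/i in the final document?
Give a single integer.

After op 1 (add /bx/1 0): {"bx":[{"fl":18,"ou":5,"ptz":74,"vqe":23},0,[52,34]],"j":[{"jfa":58,"qon":20},{"myx":31,"nq":53},{"du":95,"etz":96,"pkn":7,"sf":99},[92,94]],"vj":{"h":{"c":5,"ms":47,"ujl":37},"lu":{"avc":52,"bv":67,"ohu":51},"u":[60,86,61,43,86]},"y":{"kq":[55,21,46,50,91],"mzv":{"i":4,"kt":95},"n":{"la":56,"n":28,"plf":9},"roi":[65,46,68,33,72]}}
After op 2 (add /y/mzv/i 60): {"bx":[{"fl":18,"ou":5,"ptz":74,"vqe":23},0,[52,34]],"j":[{"jfa":58,"qon":20},{"myx":31,"nq":53},{"du":95,"etz":96,"pkn":7,"sf":99},[92,94]],"vj":{"h":{"c":5,"ms":47,"ujl":37},"lu":{"avc":52,"bv":67,"ohu":51},"u":[60,86,61,43,86]},"y":{"kq":[55,21,46,50,91],"mzv":{"i":60,"kt":95},"n":{"la":56,"n":28,"plf":9},"roi":[65,46,68,33,72]}}
After op 3 (replace /y/roi/2 80): {"bx":[{"fl":18,"ou":5,"ptz":74,"vqe":23},0,[52,34]],"j":[{"jfa":58,"qon":20},{"myx":31,"nq":53},{"du":95,"etz":96,"pkn":7,"sf":99},[92,94]],"vj":{"h":{"c":5,"ms":47,"ujl":37},"lu":{"avc":52,"bv":67,"ohu":51},"u":[60,86,61,43,86]},"y":{"kq":[55,21,46,50,91],"mzv":{"i":60,"kt":95},"n":{"la":56,"n":28,"plf":9},"roi":[65,46,80,33,72]}}
After op 4 (add /vj/h/ezl 41): {"bx":[{"fl":18,"ou":5,"ptz":74,"vqe":23},0,[52,34]],"j":[{"jfa":58,"qon":20},{"myx":31,"nq":53},{"du":95,"etz":96,"pkn":7,"sf":99},[92,94]],"vj":{"h":{"c":5,"ezl":41,"ms":47,"ujl":37},"lu":{"avc":52,"bv":67,"ohu":51},"u":[60,86,61,43,86]},"y":{"kq":[55,21,46,50,91],"mzv":{"i":60,"kt":95},"n":{"la":56,"n":28,"plf":9},"roi":[65,46,80,33,72]}}
After op 5 (replace /vj/u/3 11): {"bx":[{"fl":18,"ou":5,"ptz":74,"vqe":23},0,[52,34]],"j":[{"jfa":58,"qon":20},{"myx":31,"nq":53},{"du":95,"etz":96,"pkn":7,"sf":99},[92,94]],"vj":{"h":{"c":5,"ezl":41,"ms":47,"ujl":37},"lu":{"avc":52,"bv":67,"ohu":51},"u":[60,86,61,11,86]},"y":{"kq":[55,21,46,50,91],"mzv":{"i":60,"kt":95},"n":{"la":56,"n":28,"plf":9},"roi":[65,46,80,33,72]}}
After op 6 (add /vj/u/1 97): {"bx":[{"fl":18,"ou":5,"ptz":74,"vqe":23},0,[52,34]],"j":[{"jfa":58,"qon":20},{"myx":31,"nq":53},{"du":95,"etz":96,"pkn":7,"sf":99},[92,94]],"vj":{"h":{"c":5,"ezl":41,"ms":47,"ujl":37},"lu":{"avc":52,"bv":67,"ohu":51},"u":[60,97,86,61,11,86]},"y":{"kq":[55,21,46,50,91],"mzv":{"i":60,"kt":95},"n":{"la":56,"n":28,"plf":9},"roi":[65,46,80,33,72]}}
After op 7 (remove /vj/u/3): {"bx":[{"fl":18,"ou":5,"ptz":74,"vqe":23},0,[52,34]],"j":[{"jfa":58,"qon":20},{"myx":31,"nq":53},{"du":95,"etz":96,"pkn":7,"sf":99},[92,94]],"vj":{"h":{"c":5,"ezl":41,"ms":47,"ujl":37},"lu":{"avc":52,"bv":67,"ohu":51},"u":[60,97,86,11,86]},"y":{"kq":[55,21,46,50,91],"mzv":{"i":60,"kt":95},"n":{"la":56,"n":28,"plf":9},"roi":[65,46,80,33,72]}}
After op 8 (remove /y/n/plf): {"bx":[{"fl":18,"ou":5,"ptz":74,"vqe":23},0,[52,34]],"j":[{"jfa":58,"qon":20},{"myx":31,"nq":53},{"du":95,"etz":96,"pkn":7,"sf":99},[92,94]],"vj":{"h":{"c":5,"ezl":41,"ms":47,"ujl":37},"lu":{"avc":52,"bv":67,"ohu":51},"u":[60,97,86,11,86]},"y":{"kq":[55,21,46,50,91],"mzv":{"i":60,"kt":95},"n":{"la":56,"n":28},"roi":[65,46,80,33,72]}}
After op 9 (add /j/2/du 95): {"bx":[{"fl":18,"ou":5,"ptz":74,"vqe":23},0,[52,34]],"j":[{"jfa":58,"qon":20},{"myx":31,"nq":53},{"du":95,"etz":96,"pkn":7,"sf":99},[92,94]],"vj":{"h":{"c":5,"ezl":41,"ms":47,"ujl":37},"lu":{"avc":52,"bv":67,"ohu":51},"u":[60,97,86,11,86]},"y":{"kq":[55,21,46,50,91],"mzv":{"i":60,"kt":95},"n":{"la":56,"n":28},"roi":[65,46,80,33,72]}}
After op 10 (add /y/roi/5 19): {"bx":[{"fl":18,"ou":5,"ptz":74,"vqe":23},0,[52,34]],"j":[{"jfa":58,"qon":20},{"myx":31,"nq":53},{"du":95,"etz":96,"pkn":7,"sf":99},[92,94]],"vj":{"h":{"c":5,"ezl":41,"ms":47,"ujl":37},"lu":{"avc":52,"bv":67,"ohu":51},"u":[60,97,86,11,86]},"y":{"kq":[55,21,46,50,91],"mzv":{"i":60,"kt":95},"n":{"la":56,"n":28},"roi":[65,46,80,33,72,19]}}
After op 11 (add /zff 72): {"bx":[{"fl":18,"ou":5,"ptz":74,"vqe":23},0,[52,34]],"j":[{"jfa":58,"qon":20},{"myx":31,"nq":53},{"du":95,"etz":96,"pkn":7,"sf":99},[92,94]],"vj":{"h":{"c":5,"ezl":41,"ms":47,"ujl":37},"lu":{"avc":52,"bv":67,"ohu":51},"u":[60,97,86,11,86]},"y":{"kq":[55,21,46,50,91],"mzv":{"i":60,"kt":95},"n":{"la":56,"n":28},"roi":[65,46,80,33,72,19]},"zff":72}
Value at /y/mzv/i: 60

Answer: 60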